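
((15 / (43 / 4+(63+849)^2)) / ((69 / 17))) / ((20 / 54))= 54 / 4501261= 0.00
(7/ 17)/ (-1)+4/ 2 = 27/ 17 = 1.59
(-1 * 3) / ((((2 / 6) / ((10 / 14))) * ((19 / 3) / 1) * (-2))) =135 / 266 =0.51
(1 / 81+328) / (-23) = -26569 / 1863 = -14.26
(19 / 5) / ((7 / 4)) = 76 / 35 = 2.17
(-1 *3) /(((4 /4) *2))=-3 /2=-1.50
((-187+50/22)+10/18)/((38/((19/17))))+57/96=-4.82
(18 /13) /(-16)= -9 /104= -0.09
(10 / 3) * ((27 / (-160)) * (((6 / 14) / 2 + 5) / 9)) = -73 / 224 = -0.33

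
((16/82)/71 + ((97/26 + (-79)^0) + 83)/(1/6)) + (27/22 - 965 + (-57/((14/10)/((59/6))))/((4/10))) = -16764058915/11655644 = -1438.28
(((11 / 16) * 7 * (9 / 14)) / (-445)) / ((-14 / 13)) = 1287 / 199360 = 0.01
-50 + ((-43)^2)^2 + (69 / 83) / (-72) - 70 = 6810012529 / 1992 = 3418680.99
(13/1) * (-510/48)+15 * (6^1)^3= 24815/8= 3101.88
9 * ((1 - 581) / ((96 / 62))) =-3371.25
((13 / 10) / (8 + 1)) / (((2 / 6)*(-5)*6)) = -13 / 900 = -0.01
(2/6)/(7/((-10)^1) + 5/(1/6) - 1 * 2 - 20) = 10/219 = 0.05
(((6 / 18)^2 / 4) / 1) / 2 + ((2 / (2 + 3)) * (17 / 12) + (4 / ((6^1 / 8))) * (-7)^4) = 4610129 / 360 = 12805.91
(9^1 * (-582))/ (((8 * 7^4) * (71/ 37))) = -96903/ 681884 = -0.14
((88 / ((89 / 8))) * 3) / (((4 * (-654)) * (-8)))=11 / 9701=0.00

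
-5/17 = -0.29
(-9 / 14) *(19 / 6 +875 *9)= -141807 / 28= -5064.54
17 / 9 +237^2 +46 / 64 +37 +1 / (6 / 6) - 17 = 16183471 / 288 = 56192.61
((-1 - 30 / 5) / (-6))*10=35 / 3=11.67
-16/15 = -1.07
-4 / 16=-1 / 4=-0.25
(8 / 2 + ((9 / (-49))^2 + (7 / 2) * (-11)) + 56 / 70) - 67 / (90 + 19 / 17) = -1279445913 / 37191490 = -34.40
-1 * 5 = -5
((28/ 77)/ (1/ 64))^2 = 541.62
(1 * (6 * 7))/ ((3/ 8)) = 112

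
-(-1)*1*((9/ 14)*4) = 2.57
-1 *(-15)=15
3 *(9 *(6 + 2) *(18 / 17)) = 3888 / 17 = 228.71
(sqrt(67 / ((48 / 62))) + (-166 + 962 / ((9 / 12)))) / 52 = sqrt(12462) / 624 + 1675 / 78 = 21.65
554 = 554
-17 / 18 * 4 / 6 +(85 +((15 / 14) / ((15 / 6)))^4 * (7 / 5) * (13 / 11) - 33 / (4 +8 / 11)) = 2051254987 / 26486460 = 77.45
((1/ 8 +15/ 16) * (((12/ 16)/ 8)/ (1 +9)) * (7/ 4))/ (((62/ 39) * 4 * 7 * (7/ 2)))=1989/ 17776640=0.00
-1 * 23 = -23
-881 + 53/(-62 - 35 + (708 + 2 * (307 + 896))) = -2657924/3017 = -880.98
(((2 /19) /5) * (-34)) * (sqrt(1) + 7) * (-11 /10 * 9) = 26928 /475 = 56.69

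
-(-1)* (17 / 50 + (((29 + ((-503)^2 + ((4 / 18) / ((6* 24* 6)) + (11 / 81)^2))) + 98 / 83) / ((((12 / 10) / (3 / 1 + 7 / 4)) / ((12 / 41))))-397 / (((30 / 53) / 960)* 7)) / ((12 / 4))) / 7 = 24627332162827921 / 2625664960800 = 9379.46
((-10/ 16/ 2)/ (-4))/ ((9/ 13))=65/ 576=0.11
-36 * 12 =-432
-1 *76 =-76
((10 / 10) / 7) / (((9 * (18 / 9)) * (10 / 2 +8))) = 1 / 1638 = 0.00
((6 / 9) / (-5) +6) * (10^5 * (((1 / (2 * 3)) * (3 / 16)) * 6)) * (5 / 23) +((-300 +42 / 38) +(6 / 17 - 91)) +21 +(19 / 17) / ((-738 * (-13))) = 1678106724485 / 71273826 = 23544.50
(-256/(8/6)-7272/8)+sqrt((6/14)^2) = -7704/7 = -1100.57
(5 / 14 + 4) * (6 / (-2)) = -13.07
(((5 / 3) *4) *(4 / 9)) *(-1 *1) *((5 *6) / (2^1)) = -400 / 9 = -44.44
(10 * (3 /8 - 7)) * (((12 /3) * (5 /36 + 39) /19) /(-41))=373385 /28044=13.31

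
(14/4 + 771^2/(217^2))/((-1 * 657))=-1518505/61874946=-0.02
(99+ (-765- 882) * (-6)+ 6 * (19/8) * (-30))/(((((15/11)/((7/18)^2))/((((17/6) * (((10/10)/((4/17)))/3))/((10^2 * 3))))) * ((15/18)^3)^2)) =330701833/7812500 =42.33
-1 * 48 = -48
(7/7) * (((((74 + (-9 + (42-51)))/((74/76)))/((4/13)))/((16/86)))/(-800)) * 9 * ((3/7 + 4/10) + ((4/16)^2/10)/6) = -7105449/757760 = -9.38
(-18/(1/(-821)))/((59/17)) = 251226/59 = 4258.07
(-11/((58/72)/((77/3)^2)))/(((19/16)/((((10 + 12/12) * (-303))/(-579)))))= -4637331776/106343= -43607.31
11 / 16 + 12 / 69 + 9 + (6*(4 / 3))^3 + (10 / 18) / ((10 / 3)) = 576319 / 1104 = 522.03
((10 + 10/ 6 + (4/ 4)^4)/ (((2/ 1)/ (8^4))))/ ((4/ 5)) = 97280/ 3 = 32426.67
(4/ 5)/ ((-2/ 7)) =-2.80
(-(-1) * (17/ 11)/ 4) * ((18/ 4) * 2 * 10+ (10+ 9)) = 42.11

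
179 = 179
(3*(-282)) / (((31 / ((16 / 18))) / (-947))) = 712144 / 31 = 22972.39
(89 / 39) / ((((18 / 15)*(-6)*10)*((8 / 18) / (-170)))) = 7565 / 624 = 12.12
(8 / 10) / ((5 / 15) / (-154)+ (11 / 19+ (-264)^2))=35112 / 3058982755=0.00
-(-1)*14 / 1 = 14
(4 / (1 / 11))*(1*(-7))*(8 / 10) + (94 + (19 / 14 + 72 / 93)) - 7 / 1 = -341273 / 2170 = -157.27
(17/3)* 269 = 4573/3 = 1524.33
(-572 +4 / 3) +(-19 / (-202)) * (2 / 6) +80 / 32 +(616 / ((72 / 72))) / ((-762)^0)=14503 / 303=47.86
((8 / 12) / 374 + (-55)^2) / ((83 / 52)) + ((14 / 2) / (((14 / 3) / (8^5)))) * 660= 1510606865512 / 46563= 32442215.18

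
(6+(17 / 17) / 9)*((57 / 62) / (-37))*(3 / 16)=-1045 / 36704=-0.03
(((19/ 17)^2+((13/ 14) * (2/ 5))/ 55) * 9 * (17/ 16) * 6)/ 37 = 9432207/ 4843300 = 1.95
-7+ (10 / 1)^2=93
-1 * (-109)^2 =-11881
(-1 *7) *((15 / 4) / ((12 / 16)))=-35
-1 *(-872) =872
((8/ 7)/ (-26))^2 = 16/ 8281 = 0.00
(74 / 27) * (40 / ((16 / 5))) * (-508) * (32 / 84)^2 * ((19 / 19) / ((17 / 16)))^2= -2237.30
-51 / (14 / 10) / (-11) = 255 / 77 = 3.31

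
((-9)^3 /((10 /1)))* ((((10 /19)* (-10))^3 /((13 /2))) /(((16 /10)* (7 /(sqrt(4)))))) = 182250000 /624169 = 291.99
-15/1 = -15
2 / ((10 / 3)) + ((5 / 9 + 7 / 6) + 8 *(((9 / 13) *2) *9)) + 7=127547 / 1170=109.01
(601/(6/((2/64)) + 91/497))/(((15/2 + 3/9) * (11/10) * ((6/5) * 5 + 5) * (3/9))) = 1536156/15519823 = 0.10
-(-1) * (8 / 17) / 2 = 4 / 17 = 0.24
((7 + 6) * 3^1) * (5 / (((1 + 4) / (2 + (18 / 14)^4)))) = 184.57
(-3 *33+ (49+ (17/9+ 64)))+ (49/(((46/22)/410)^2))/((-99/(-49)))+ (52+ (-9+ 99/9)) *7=4441564405/4761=932905.78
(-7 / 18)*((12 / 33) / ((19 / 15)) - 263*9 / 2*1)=1154027 / 2508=460.14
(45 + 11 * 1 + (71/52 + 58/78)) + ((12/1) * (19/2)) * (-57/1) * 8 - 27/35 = -283519577/5460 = -51926.66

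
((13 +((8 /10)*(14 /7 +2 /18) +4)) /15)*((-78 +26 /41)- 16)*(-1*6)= 2146232 /3075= 697.96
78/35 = 2.23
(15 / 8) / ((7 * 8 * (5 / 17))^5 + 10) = 1419857 / 917893865904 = 0.00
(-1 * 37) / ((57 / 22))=-814 / 57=-14.28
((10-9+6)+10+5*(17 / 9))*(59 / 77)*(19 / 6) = 19057 / 297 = 64.16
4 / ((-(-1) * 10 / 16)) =32 / 5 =6.40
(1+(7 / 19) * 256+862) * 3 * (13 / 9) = 78819 / 19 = 4148.37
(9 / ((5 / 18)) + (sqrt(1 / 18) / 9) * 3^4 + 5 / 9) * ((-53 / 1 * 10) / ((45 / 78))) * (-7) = 9646 * sqrt(2) + 28610036 / 135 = 225567.70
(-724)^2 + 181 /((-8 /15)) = 523836.62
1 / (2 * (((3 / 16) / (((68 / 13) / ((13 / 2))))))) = 1088 / 507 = 2.15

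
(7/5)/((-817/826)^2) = 4775932/3337445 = 1.43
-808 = -808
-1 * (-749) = 749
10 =10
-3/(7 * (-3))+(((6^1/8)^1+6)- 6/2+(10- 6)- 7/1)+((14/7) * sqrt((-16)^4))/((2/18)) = 129049/28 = 4608.89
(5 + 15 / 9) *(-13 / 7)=-260 / 21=-12.38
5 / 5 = 1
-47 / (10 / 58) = -1363 / 5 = -272.60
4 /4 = 1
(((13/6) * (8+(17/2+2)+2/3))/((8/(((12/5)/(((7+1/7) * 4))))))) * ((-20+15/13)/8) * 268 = -528563/1920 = -275.29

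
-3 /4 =-0.75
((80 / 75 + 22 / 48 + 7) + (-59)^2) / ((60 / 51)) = 2372877 / 800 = 2966.10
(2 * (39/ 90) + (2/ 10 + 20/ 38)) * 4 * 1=1816/ 285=6.37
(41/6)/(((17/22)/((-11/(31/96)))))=-158752/527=-301.24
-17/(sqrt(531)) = -17*sqrt(59)/177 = -0.74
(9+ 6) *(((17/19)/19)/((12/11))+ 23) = 499115/1444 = 345.65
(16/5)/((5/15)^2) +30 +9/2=63.30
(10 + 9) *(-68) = -1292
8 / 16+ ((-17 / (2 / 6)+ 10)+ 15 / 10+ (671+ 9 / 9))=633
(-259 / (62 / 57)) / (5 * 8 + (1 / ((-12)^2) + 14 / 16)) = -151848 / 26071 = -5.82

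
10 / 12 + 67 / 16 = 5.02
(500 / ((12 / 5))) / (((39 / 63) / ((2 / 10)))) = 875 / 13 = 67.31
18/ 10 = 9/ 5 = 1.80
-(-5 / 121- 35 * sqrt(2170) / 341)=5 / 121 +35 * sqrt(2170) / 341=4.82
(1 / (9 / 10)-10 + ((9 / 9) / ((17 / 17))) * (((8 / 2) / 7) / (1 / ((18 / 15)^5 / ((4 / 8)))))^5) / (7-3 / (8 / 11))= 63869783980693055987591296 / 1036837399005889892578125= 61.60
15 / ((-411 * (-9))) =5 / 1233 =0.00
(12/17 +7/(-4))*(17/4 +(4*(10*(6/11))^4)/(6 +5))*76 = -283422022583/10951468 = -25879.82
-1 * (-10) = 10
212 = 212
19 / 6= 3.17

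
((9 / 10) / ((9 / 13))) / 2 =13 / 20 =0.65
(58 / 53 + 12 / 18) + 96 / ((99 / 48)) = 48.31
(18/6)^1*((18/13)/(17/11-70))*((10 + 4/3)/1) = -2244/3263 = -0.69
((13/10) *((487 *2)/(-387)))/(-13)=487/1935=0.25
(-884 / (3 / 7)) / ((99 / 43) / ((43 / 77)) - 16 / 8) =-11441612 / 11775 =-971.69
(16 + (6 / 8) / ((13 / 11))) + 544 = 560.63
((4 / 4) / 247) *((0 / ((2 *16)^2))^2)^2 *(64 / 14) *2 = 0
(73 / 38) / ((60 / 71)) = 5183 / 2280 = 2.27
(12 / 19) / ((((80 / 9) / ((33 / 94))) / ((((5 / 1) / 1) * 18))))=8019 / 3572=2.24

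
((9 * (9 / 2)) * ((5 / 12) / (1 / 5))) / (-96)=-225 / 256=-0.88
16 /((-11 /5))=-80 /11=-7.27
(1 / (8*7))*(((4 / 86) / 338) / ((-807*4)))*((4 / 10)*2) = -1 / 1642051320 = -0.00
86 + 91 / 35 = 443 / 5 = 88.60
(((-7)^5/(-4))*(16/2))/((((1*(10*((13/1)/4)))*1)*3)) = 344.76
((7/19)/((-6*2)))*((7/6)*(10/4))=-0.09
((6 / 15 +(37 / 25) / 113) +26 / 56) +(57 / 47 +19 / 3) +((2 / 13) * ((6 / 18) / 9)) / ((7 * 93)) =1022248608221 / 121356881100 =8.42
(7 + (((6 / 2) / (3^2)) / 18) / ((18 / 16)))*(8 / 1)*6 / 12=6820 / 243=28.07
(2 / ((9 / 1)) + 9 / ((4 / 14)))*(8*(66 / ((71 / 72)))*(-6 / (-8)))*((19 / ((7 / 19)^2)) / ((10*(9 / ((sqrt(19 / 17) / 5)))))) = 344651032*sqrt(323) / 1478575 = 4189.26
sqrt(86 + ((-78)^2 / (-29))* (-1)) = sqrt(248762) / 29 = 17.20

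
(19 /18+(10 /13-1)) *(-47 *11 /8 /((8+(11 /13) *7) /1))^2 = 670628101 /37740672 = 17.77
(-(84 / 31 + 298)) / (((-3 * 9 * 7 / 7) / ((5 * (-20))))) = -932200 / 837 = -1113.74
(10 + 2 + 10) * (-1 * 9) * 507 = -100386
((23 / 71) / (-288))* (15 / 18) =-115 / 122688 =-0.00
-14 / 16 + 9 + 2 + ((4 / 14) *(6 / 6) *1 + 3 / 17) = 10079 / 952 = 10.59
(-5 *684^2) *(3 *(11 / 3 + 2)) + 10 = -39767750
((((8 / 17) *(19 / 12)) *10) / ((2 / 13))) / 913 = 2470 / 46563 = 0.05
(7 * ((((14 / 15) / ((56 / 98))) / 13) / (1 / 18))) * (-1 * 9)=-9261 / 65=-142.48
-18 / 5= -3.60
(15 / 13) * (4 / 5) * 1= 12 / 13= 0.92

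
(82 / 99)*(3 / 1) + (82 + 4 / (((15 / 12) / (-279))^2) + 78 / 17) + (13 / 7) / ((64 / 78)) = 626322873811 / 3141600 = 199364.30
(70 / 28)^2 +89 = 381 / 4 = 95.25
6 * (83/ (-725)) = -498/ 725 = -0.69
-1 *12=-12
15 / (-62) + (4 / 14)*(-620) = -76985 / 434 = -177.38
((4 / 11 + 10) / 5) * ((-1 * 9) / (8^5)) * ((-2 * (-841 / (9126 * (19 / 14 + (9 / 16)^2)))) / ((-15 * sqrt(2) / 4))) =111853 * sqrt(2) / 13380338400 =0.00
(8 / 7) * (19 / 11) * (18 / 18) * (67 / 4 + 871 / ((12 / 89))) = 12785.11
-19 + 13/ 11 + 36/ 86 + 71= 25353/ 473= 53.60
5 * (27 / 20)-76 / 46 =469 / 92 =5.10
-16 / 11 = -1.45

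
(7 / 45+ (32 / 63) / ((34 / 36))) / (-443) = -3713 / 2372265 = -0.00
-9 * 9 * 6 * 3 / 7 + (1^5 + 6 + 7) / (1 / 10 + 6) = -87958 / 427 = -205.99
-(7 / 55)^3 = -343 / 166375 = -0.00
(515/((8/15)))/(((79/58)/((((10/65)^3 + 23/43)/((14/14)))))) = 11397271875/29852836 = 381.78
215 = 215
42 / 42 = 1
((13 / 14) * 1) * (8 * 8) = 416 / 7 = 59.43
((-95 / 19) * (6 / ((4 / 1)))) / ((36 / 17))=-85 / 24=-3.54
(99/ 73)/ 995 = 99/ 72635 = 0.00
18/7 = 2.57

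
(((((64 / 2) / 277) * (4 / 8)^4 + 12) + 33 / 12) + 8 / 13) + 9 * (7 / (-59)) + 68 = 69945589 / 849836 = 82.30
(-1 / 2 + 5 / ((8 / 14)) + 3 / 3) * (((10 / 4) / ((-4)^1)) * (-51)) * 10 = 47175 / 16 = 2948.44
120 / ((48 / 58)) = 145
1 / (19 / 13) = 0.68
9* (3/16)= 27/16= 1.69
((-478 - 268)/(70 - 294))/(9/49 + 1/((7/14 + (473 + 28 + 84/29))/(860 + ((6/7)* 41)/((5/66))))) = 1.19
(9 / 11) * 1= 9 / 11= 0.82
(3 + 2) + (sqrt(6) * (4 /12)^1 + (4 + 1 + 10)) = sqrt(6) /3 + 20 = 20.82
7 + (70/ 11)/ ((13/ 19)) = 2331/ 143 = 16.30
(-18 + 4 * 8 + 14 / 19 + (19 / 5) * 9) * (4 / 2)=9298 / 95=97.87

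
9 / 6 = 3 / 2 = 1.50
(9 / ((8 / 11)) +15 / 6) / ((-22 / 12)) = -357 / 44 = -8.11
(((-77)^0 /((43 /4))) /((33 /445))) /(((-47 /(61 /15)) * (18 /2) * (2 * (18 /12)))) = -21716 /5402133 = -0.00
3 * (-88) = -264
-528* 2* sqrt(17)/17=-1056* sqrt(17)/17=-256.12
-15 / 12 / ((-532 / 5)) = 25 / 2128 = 0.01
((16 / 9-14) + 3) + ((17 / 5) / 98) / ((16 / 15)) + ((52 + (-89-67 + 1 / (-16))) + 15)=-1386535 / 14112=-98.25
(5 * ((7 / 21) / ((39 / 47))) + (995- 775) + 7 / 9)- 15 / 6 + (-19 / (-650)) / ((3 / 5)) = 128896 / 585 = 220.34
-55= -55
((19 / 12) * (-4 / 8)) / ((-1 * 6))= 19 / 144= 0.13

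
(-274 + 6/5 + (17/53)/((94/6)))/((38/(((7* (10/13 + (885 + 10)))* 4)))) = -110777874214/615277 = -180045.53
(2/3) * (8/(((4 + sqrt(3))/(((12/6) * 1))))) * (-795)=-1479.40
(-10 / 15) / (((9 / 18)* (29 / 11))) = -44 / 87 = -0.51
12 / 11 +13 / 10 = 263 / 110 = 2.39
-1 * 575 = -575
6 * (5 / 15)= 2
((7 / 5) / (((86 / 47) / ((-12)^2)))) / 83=23688 / 17845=1.33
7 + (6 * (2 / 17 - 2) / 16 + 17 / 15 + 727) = 187279 / 255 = 734.43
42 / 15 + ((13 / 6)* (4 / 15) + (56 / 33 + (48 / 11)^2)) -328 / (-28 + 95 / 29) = 48647848 / 1301355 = 37.38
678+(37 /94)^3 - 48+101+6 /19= 11541927087 /15781096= 731.38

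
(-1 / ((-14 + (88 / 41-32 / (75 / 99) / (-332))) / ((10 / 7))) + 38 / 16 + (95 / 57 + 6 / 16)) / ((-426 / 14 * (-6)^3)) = 0.00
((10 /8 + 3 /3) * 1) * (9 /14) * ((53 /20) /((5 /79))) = 339147 /5600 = 60.56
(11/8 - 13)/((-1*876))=31/2336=0.01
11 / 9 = 1.22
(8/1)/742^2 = 2/137641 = 0.00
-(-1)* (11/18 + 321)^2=33512521/324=103433.71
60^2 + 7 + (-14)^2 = 3803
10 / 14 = 5 / 7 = 0.71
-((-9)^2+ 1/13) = -1054/13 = -81.08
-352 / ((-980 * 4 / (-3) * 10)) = -33 / 1225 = -0.03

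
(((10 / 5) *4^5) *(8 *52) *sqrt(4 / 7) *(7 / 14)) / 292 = 212992 *sqrt(7) / 511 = 1102.79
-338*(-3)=1014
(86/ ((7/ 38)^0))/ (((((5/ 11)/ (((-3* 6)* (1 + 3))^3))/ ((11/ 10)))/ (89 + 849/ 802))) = -70132754444544/ 10025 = -6995785979.51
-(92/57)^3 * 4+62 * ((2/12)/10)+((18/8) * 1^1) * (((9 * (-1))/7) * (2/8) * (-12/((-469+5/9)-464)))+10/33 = -37077914655317/2393375070240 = -15.49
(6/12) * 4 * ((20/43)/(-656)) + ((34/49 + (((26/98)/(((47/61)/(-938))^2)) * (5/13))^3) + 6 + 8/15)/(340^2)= 6039034040920330310154092571053/201834148175255510250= 29920774534.53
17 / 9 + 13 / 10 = 287 / 90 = 3.19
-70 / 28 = -5 / 2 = -2.50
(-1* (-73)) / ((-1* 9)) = -73 / 9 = -8.11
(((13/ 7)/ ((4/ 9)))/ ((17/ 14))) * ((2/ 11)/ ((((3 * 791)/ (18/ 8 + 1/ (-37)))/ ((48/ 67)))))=21996/ 52383749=0.00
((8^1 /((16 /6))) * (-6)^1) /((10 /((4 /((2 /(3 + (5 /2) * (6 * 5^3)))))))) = -33804 /5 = -6760.80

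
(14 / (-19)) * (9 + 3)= -168 / 19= -8.84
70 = 70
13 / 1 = 13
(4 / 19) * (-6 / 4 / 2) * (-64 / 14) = 96 / 133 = 0.72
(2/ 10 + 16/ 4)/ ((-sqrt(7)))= -3* sqrt(7)/ 5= -1.59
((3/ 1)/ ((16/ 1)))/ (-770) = -3/ 12320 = -0.00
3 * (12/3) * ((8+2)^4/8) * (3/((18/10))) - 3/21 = 174999/7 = 24999.86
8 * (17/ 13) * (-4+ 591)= 79832/ 13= 6140.92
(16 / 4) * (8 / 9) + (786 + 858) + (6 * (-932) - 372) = -38848 / 9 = -4316.44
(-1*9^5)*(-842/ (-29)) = -49719258/ 29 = -1714457.17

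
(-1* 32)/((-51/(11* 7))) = 2464/51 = 48.31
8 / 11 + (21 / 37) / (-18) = 0.70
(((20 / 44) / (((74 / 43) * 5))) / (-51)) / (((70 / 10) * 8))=-43 / 2324784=-0.00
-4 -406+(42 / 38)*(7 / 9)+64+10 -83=-418.14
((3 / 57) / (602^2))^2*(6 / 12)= 1 / 94825067953952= 0.00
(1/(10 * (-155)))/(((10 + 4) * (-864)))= 1/18748800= 0.00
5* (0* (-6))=0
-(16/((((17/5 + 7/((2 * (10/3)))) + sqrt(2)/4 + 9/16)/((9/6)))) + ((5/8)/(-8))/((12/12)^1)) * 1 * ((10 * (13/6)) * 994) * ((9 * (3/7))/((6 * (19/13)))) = -8724750376875/194561216 + 6911424000 * sqrt(2)/3040019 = -41628.03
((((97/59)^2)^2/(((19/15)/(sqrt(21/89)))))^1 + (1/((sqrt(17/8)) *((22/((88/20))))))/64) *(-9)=-11951452935 *sqrt(1869)/20490457451-9 *sqrt(34)/2720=-25.24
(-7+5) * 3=-6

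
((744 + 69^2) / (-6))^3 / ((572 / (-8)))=6178857875 / 572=10802199.08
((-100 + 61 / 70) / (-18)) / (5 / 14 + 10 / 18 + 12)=6939 / 16270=0.43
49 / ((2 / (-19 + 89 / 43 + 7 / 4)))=-127939 / 344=-371.92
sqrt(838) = 28.95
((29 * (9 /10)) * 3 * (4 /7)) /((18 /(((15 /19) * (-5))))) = -1305 /133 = -9.81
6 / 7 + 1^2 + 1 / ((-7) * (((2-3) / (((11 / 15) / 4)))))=113 / 60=1.88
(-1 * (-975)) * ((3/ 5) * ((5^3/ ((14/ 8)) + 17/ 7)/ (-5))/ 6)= -20163/ 14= -1440.21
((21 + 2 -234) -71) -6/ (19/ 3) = -5376/ 19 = -282.95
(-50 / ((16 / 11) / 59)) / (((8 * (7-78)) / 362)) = 1292.57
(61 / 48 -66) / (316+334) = -239 / 2400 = -0.10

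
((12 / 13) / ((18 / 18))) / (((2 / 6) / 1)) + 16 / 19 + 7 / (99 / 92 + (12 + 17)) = 2627232 / 683449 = 3.84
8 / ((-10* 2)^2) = 1 / 50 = 0.02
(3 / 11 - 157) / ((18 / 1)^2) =-431 / 891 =-0.48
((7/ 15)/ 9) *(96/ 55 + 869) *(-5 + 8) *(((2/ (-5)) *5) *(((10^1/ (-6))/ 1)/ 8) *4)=335237/ 1485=225.75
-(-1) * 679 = 679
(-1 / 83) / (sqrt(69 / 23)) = -sqrt(3) / 249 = -0.01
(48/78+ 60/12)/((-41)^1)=-73/533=-0.14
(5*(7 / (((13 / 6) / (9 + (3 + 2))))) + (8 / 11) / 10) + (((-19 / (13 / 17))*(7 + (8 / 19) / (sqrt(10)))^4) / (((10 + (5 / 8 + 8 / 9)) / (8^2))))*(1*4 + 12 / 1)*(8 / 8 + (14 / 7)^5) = -3566775961959881272 / 20327846825 - 409867729108992*sqrt(10) / 97262425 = -188788519.89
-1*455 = -455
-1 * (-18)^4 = -104976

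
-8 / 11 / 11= -8 / 121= -0.07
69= 69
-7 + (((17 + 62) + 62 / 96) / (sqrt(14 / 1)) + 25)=18 + 3823* sqrt(14) / 672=39.29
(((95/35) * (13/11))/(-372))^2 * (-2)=-61009/410239368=-0.00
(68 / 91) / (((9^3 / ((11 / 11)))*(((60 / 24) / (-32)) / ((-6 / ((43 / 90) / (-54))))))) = -8.90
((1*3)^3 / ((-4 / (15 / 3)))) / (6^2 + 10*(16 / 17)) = -2295 / 3088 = -0.74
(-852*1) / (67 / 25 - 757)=1.13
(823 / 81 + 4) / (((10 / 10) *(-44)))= -1147 / 3564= -0.32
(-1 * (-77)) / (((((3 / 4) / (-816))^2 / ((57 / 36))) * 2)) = 216477184 / 3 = 72159061.33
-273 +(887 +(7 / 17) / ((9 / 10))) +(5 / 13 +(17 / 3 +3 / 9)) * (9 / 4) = 5002915 / 7956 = 628.82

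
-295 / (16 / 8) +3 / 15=-1473 / 10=-147.30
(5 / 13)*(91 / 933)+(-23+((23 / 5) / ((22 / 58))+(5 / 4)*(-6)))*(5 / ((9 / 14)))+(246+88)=5884964 / 30789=191.14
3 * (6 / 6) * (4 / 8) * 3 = 9 / 2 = 4.50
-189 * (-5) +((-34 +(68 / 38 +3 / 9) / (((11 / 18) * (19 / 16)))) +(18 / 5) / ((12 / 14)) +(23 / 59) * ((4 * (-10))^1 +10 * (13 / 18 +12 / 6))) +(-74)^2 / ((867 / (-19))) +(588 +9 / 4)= 1532759488811 / 1107973980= 1383.39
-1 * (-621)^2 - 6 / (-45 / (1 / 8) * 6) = -138830759 / 360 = -385641.00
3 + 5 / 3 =14 / 3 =4.67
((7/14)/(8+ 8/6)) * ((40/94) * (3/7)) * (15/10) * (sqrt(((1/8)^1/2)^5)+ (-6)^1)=-829305/9433088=-0.09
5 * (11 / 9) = 55 / 9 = 6.11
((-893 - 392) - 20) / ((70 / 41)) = -10701 / 14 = -764.36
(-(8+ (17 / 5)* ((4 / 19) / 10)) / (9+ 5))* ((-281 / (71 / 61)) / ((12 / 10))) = 154269 / 1330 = 115.99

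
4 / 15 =0.27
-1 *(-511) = 511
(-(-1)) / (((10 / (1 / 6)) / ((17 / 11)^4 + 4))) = 28417 / 175692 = 0.16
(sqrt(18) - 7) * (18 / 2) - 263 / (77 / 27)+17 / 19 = -225779 / 1463+27 * sqrt(2) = -116.14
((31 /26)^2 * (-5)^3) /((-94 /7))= 840875 /63544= 13.23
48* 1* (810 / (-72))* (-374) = 201960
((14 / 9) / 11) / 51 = 14 / 5049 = 0.00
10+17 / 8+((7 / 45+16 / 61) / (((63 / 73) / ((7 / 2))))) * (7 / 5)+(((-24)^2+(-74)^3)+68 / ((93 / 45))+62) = -12392716359017 / 30634200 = -404538.60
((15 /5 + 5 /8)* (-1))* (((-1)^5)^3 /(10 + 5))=29 /120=0.24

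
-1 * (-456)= 456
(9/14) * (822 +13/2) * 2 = 14913/14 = 1065.21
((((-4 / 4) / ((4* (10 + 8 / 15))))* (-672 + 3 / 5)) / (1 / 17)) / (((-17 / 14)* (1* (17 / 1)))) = -70497 / 5372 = -13.12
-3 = -3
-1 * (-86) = 86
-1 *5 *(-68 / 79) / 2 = 170 / 79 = 2.15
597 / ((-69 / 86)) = -17114 / 23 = -744.09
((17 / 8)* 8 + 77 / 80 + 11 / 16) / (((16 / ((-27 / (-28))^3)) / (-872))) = -800251731 / 878080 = -911.37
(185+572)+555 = 1312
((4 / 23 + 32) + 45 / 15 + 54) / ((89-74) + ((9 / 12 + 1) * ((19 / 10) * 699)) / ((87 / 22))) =1189580 / 8040317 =0.15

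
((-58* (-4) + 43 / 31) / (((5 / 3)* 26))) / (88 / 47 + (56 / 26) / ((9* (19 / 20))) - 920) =-34888617 / 5945835712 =-0.01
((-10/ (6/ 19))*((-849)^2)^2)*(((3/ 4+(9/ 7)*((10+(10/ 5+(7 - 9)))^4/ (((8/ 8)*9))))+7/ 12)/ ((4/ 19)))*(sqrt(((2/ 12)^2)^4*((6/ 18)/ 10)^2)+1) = -675860065552528952827/ 6048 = -111749349463050422.09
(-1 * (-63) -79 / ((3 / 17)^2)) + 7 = -22201 / 9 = -2466.78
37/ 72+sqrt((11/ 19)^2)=1495/ 1368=1.09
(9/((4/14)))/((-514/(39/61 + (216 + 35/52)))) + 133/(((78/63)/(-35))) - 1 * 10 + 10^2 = -12009994485/3260816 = -3683.13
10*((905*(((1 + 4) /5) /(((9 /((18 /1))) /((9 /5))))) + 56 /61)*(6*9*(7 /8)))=93930165 /61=1539838.77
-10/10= -1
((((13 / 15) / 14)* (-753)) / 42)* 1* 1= -3263 / 2940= -1.11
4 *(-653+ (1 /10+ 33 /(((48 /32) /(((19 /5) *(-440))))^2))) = 2460074746 /15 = 164004983.07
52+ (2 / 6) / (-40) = 6239 / 120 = 51.99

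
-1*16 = -16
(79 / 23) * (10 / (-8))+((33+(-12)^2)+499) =61797 / 92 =671.71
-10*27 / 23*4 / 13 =-1080 / 299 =-3.61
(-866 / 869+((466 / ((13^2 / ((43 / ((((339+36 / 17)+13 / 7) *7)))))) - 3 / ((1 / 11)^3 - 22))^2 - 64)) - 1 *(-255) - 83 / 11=1617217195725684301854710480 / 8861828149144948546269701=182.49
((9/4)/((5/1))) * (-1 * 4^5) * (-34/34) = 2304/5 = 460.80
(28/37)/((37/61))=1708/1369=1.25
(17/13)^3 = 4913/2197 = 2.24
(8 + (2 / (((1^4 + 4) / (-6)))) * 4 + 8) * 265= 1696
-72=-72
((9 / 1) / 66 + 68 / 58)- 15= -8735 / 638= -13.69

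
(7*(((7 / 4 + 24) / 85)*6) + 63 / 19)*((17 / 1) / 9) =17269 / 570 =30.30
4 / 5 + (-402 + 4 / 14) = -14032 / 35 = -400.91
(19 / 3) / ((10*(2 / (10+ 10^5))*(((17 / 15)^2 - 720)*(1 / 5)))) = -71257125 / 323422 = -220.32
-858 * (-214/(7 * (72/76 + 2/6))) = 10465884/511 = 20481.18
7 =7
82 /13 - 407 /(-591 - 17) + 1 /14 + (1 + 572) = 32092925 /55328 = 580.05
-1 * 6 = -6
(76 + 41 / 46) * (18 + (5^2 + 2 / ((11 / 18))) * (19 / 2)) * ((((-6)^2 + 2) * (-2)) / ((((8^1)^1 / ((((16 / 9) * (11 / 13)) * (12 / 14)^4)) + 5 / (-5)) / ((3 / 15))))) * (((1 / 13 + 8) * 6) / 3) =-78850086336 / 129007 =-611207.81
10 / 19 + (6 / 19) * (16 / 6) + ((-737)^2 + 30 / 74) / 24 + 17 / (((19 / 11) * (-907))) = 86589248551 / 3825726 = 22633.42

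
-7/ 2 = -3.50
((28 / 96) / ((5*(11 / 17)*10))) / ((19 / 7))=833 / 250800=0.00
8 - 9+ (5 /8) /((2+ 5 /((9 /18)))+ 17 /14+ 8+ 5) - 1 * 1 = -1.98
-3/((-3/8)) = 8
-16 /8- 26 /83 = -192 /83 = -2.31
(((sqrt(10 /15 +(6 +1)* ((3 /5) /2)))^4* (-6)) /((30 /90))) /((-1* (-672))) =-6889 /33600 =-0.21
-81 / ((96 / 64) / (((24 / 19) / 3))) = -432 / 19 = -22.74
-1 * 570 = -570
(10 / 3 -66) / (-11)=188 / 33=5.70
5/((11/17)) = 85/11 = 7.73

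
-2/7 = -0.29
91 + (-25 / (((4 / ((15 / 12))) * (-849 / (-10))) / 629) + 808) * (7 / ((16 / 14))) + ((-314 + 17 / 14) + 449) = 1833941581 / 380352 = 4821.70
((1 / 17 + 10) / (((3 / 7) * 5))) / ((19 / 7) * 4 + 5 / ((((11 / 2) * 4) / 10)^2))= 112651 / 285345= 0.39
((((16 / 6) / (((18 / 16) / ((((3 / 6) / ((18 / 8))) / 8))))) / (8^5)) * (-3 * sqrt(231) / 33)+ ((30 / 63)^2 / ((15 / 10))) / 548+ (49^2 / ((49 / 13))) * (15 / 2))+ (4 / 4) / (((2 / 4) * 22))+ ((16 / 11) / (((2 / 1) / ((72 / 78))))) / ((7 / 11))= 247714435457 / 51837786 - sqrt(231) / 5474304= 4778.65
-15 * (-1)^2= -15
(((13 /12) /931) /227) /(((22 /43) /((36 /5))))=1677 /23247070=0.00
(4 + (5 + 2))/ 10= 11/ 10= 1.10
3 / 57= 1 / 19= 0.05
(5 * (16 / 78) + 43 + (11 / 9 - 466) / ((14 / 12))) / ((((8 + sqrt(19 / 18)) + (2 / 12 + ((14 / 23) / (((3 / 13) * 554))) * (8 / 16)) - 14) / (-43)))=-3172.09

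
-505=-505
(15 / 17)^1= 15 / 17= 0.88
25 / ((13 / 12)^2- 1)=144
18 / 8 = 2.25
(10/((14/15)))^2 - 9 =5184/49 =105.80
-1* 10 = -10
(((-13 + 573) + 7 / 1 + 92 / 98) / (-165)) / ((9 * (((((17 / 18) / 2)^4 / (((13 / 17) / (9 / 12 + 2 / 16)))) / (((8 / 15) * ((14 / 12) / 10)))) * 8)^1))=-0.05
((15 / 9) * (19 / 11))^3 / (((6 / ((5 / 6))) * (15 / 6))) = 857375 / 646866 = 1.33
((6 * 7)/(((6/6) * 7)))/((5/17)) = 20.40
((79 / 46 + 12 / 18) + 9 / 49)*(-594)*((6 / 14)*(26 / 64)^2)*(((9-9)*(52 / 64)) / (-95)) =0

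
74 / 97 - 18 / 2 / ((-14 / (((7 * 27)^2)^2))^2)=-29007653365196616241 / 388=-74761993209269629.49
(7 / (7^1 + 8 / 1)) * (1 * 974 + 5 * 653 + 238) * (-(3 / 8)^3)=-282051 / 2560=-110.18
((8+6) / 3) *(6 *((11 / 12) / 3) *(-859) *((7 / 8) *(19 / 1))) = -8797019 / 72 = -122180.82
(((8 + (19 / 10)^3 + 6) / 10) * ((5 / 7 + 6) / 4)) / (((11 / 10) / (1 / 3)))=326791 / 308000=1.06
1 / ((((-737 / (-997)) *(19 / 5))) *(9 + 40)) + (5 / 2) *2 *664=2278013025 / 686147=3320.01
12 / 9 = 4 / 3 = 1.33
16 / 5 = 3.20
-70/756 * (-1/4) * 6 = 5/36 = 0.14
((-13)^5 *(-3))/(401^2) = 1113879/160801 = 6.93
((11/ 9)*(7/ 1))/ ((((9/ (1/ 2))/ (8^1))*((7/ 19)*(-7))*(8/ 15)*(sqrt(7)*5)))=-0.21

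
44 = 44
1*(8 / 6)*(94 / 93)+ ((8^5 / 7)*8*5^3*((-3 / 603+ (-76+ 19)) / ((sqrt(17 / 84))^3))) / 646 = 376 / 279 - 88342528000*sqrt(357) / 367897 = -4537091.68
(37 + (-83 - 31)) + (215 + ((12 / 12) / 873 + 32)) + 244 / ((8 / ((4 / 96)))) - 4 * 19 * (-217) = 232752583 / 13968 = 16663.27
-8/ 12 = -0.67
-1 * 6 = -6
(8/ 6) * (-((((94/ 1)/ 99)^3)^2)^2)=-1903681259257013505900544/ 2659154615148387841976403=-0.72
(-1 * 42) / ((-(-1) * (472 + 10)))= -21 / 241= -0.09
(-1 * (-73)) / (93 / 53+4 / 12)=11607 / 332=34.96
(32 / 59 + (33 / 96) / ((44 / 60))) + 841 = 1589717 / 1888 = 842.01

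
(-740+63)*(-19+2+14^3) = -1846179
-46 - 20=-66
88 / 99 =8 / 9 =0.89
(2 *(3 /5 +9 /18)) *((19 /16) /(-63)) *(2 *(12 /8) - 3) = 0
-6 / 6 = -1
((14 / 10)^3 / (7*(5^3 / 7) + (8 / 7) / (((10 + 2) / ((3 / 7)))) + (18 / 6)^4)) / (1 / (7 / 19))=117649 / 23978000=0.00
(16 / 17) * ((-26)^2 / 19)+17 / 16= 178547 / 5168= 34.55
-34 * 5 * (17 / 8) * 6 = -4335 / 2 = -2167.50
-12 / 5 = -2.40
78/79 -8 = -7.01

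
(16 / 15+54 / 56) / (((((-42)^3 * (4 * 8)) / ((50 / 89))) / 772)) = -823145 / 2215527552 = -0.00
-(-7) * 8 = 56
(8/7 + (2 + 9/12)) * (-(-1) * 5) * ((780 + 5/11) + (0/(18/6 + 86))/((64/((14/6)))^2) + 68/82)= 27433665/1804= 15207.13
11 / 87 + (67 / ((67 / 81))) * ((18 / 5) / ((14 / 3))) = 190654 / 3045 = 62.61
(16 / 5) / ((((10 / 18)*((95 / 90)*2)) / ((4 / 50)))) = 2592 / 11875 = 0.22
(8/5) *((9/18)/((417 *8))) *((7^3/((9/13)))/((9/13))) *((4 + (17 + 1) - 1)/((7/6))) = 57967/18765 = 3.09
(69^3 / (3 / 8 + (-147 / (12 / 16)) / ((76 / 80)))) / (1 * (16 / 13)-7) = 9407736 / 34025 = 276.49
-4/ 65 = -0.06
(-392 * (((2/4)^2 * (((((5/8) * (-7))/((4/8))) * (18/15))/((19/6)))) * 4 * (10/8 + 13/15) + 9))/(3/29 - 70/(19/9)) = 713342/30355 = 23.50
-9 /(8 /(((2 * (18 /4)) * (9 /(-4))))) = 22.78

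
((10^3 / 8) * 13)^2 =2640625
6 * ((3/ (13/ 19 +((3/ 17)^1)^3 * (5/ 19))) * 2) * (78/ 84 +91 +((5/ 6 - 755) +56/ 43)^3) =-22405045924.37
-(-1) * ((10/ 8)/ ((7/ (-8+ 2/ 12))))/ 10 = -47/ 336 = -0.14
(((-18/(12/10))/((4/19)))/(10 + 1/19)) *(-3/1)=16245/764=21.26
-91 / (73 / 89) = -8099 / 73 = -110.95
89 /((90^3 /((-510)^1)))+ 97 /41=2295067 /996300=2.30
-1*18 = -18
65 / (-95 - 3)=-65 / 98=-0.66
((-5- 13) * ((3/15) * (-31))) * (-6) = -3348/5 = -669.60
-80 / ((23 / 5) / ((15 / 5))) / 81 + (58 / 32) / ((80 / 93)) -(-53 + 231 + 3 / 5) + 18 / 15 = -27969775 / 158976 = -175.94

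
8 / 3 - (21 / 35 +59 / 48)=67 / 80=0.84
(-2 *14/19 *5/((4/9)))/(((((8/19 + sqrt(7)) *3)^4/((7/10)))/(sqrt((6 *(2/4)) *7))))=-2473694625563 *sqrt(21)/662414991194898 + 1853087469968 *sqrt(3)/331207495597449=-0.01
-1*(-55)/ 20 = 11/ 4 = 2.75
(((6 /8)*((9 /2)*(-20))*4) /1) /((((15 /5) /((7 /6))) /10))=-1050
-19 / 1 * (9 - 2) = -133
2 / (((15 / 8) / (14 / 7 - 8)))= -32 / 5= -6.40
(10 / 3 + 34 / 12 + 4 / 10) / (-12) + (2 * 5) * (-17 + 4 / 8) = -165.55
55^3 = 166375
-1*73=-73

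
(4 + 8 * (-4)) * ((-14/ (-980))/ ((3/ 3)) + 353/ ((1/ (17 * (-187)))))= 157106178/ 5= 31421235.60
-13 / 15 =-0.87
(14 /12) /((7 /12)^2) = 24 /7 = 3.43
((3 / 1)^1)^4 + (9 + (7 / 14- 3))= 175 / 2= 87.50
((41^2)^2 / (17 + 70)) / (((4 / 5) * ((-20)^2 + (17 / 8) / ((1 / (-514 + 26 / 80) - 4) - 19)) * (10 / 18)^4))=5841538190427294 / 5481137391125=1065.75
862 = 862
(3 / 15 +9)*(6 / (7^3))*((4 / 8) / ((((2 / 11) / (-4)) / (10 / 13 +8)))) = -346104 / 22295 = -15.52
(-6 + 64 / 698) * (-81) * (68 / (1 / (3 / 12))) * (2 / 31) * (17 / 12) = 8044893 / 10819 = 743.59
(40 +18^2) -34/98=17819/49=363.65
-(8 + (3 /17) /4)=-547 /68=-8.04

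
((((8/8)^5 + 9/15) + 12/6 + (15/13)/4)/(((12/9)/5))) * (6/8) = 9099/832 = 10.94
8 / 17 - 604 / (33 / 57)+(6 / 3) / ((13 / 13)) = -194630 / 187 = -1040.80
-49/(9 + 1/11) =-539/100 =-5.39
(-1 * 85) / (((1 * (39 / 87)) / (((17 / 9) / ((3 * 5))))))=-8381 / 351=-23.88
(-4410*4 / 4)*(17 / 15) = -4998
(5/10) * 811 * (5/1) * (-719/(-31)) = 2915545/62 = 47024.92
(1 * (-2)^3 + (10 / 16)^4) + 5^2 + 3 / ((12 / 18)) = 88689 / 4096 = 21.65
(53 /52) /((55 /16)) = 212 /715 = 0.30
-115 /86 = -1.34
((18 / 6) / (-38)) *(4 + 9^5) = -177159 / 38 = -4662.08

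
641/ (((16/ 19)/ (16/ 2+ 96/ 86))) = 6939.20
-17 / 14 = -1.21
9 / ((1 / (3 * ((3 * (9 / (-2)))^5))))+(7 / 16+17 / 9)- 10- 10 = -3486789491 / 288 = -12106907.95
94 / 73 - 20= -1366 / 73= -18.71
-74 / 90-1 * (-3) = 98 / 45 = 2.18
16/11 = 1.45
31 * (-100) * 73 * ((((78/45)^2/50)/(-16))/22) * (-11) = -382447/900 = -424.94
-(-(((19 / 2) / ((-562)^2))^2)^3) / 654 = 47045881 / 41552150868735053338374851845342887936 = 0.00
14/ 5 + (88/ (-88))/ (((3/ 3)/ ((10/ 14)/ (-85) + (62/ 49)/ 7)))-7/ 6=255569/ 174930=1.46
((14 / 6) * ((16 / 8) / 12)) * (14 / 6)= 49 / 54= 0.91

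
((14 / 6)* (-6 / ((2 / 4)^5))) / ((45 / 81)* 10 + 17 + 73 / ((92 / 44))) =-11592 / 1487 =-7.80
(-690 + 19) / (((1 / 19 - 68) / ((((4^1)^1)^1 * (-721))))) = -36768116 / 1291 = -28480.34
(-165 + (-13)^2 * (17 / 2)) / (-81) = -2543 / 162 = -15.70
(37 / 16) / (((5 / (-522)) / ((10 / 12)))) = -3219 / 16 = -201.19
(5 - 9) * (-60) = 240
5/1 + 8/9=53/9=5.89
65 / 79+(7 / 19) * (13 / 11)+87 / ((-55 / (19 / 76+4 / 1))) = -1804499 / 330220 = -5.46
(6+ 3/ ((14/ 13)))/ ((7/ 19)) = 2337/ 98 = 23.85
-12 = -12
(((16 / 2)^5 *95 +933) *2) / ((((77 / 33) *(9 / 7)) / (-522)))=-1083634764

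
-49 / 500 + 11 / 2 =2701 / 500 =5.40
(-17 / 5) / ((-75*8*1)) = 17 / 3000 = 0.01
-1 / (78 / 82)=-41 / 39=-1.05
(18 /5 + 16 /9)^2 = 58564 /2025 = 28.92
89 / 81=1.10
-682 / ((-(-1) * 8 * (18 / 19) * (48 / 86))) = -161.23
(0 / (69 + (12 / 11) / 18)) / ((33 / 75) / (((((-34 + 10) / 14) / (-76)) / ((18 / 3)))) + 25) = 0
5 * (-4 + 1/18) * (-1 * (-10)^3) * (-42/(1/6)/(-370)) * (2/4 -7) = 3230500/37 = 87310.81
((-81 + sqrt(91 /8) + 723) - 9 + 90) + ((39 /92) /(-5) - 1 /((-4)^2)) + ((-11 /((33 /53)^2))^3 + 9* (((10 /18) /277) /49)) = -536023268305998457 /24232557721680 + sqrt(182) /4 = -22116.59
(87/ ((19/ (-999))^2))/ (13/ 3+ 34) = 260478261/ 41515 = 6274.32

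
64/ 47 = 1.36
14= 14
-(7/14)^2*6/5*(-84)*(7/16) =441/40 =11.02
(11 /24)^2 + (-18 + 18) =121 /576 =0.21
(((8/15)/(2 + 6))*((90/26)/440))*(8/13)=3/9295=0.00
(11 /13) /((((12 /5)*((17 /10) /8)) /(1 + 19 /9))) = 30800 /5967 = 5.16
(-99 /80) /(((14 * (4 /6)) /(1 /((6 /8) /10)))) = -1.77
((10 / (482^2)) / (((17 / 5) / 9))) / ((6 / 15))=1125 / 3949508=0.00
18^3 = 5832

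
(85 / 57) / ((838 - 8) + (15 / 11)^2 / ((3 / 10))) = 2057 / 1153452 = 0.00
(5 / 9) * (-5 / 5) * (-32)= 160 / 9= 17.78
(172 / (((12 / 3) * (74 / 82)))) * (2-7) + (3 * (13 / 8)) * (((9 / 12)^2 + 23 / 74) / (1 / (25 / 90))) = -6736315 / 28416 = -237.06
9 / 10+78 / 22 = 489 / 110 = 4.45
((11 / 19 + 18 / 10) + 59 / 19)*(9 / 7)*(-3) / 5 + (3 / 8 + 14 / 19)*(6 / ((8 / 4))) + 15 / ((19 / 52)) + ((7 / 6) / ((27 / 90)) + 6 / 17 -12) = 131858717 / 4069800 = 32.40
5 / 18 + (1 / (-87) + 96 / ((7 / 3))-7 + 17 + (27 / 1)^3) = 72109531 / 3654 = 19734.41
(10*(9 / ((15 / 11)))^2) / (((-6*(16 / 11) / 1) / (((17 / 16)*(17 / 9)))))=-384659 / 3840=-100.17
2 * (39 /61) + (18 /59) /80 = 184629 /143960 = 1.28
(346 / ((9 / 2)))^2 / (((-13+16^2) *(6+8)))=239432 / 137781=1.74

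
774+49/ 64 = 49585/ 64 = 774.77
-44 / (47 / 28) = -1232 / 47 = -26.21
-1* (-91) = 91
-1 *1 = -1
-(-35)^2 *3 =-3675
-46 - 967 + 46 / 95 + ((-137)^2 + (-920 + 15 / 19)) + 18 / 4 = 3199937 / 190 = 16841.77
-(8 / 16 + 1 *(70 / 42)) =-13 / 6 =-2.17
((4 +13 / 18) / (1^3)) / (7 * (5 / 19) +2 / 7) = 11305 / 5094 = 2.22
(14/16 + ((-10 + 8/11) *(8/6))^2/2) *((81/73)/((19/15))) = 90919665/1342616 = 67.72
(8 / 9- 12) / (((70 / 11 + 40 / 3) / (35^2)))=-26950 / 39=-691.03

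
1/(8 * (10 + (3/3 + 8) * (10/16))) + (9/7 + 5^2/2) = 24139/1750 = 13.79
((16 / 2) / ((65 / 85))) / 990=68 / 6435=0.01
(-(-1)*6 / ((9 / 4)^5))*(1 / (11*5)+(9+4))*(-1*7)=-10264576 / 1082565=-9.48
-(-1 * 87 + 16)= 71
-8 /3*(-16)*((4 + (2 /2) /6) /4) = 400 /9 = 44.44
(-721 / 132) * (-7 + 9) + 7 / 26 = -4571 / 429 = -10.66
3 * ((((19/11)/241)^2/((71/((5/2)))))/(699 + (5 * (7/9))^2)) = 438615/57725289188248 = 0.00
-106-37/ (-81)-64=-13733/ 81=-169.54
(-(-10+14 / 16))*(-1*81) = -5913 / 8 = -739.12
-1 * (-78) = 78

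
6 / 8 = 3 / 4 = 0.75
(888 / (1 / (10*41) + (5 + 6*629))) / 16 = 22755 / 1549391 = 0.01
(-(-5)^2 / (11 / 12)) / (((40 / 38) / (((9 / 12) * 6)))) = -2565 / 22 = -116.59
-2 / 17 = -0.12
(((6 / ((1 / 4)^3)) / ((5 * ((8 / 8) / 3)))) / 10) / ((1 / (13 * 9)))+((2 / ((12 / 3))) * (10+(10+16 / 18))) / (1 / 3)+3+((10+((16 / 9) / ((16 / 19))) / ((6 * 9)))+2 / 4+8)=16697456 / 6075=2748.55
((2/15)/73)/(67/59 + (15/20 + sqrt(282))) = -42008/3396306093 + 111392* sqrt(282)/16981530465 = 0.00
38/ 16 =19/ 8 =2.38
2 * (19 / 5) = 38 / 5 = 7.60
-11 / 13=-0.85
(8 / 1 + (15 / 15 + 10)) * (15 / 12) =95 / 4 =23.75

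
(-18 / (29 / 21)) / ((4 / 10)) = -945 / 29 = -32.59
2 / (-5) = -2 / 5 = -0.40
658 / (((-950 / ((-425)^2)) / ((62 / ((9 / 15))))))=-736877750 / 57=-12927679.82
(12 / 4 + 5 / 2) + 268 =547 / 2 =273.50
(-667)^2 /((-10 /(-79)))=35146231 /10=3514623.10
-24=-24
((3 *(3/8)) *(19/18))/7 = 19/112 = 0.17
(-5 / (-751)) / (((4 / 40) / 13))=650 / 751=0.87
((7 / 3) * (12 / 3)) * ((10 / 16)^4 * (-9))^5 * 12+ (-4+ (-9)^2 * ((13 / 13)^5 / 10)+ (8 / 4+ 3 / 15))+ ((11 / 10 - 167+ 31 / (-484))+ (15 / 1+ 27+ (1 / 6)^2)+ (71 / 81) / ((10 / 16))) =-663.29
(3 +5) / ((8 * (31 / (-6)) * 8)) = -3 / 124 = -0.02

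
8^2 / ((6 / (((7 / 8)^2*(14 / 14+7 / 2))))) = 36.75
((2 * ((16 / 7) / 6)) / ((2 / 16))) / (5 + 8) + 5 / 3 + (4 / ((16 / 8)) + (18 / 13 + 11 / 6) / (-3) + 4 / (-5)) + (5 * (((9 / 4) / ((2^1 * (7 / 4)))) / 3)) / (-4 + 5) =13654 / 4095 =3.33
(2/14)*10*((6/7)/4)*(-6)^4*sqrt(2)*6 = 116640*sqrt(2)/49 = 3366.41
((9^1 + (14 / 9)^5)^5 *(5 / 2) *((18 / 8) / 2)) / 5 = 1397741168807356417441201540625 / 1276263089229960157813776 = 1095182.63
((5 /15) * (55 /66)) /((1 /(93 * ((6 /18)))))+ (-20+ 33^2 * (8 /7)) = 155381 /126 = 1233.18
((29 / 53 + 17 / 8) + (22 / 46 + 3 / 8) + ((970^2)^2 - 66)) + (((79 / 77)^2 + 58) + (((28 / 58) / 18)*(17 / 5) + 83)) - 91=16699851156646539663043 / 18863647110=885292809988.67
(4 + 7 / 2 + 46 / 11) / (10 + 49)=257 / 1298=0.20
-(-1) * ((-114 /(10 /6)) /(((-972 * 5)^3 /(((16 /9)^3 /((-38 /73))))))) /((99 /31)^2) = -4489792 /7119577898791875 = -0.00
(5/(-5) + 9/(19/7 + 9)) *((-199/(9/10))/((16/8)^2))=18905/1476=12.81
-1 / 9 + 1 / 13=-4 / 117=-0.03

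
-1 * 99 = -99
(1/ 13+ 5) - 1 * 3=27/ 13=2.08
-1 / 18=-0.06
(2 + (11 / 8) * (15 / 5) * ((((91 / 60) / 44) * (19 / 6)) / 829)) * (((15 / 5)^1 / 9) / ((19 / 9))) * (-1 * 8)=-6368449 / 2520160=-2.53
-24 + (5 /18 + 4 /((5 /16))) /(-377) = -815497 /33930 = -24.03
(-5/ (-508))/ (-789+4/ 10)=-0.00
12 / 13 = 0.92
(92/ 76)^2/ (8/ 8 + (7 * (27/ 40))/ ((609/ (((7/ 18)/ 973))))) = 170591920/ 116415641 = 1.47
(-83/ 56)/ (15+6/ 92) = -1909/ 19404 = -0.10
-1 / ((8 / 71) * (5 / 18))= -639 / 20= -31.95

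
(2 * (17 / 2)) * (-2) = -34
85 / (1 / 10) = 850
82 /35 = 2.34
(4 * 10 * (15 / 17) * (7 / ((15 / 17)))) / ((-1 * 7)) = -40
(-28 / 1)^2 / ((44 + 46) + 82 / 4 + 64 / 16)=1568 / 229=6.85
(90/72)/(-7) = -5/28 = -0.18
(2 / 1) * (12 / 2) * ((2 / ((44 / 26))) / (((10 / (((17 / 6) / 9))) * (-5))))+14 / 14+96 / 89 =438206 / 220275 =1.99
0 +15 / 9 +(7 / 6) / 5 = 19 / 10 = 1.90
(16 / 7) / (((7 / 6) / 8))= 768 / 49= 15.67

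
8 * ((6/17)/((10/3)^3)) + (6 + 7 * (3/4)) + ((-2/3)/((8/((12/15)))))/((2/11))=279469/25500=10.96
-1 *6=-6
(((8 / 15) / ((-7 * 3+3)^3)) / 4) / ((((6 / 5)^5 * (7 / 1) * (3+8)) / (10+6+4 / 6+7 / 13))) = -38125 / 18570674304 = -0.00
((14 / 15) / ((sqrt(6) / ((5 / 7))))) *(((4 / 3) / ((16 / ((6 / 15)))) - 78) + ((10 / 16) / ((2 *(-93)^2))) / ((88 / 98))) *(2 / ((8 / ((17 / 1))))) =-40352107783 *sqrt(6) / 1096001280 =-90.18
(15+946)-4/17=16333/17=960.76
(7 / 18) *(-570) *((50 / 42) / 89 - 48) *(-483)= -1371762665 / 267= -5137687.88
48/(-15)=-16/5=-3.20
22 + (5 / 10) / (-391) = 17203 / 782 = 22.00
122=122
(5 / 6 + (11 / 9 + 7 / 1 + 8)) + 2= 343 / 18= 19.06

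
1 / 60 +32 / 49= 1969 / 2940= 0.67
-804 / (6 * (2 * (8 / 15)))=-1005 / 8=-125.62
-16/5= -3.20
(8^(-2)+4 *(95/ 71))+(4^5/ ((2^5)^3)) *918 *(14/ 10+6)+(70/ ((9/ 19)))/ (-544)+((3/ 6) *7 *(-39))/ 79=59222654509/ 274616640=215.66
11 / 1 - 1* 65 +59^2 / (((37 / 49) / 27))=4603365 / 37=124415.27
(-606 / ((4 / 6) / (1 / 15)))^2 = 91809 / 25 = 3672.36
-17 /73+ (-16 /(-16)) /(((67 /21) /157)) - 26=112376 /4891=22.98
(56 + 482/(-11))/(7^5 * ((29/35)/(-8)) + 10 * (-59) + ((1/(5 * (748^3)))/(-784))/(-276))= -5515845028700160/1055336544400664063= -0.01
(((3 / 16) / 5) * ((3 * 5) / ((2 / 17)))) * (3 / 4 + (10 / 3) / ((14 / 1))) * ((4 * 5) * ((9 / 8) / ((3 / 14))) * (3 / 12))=124.01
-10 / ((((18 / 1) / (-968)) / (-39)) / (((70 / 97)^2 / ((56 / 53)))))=-291791500 / 28227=-10337.32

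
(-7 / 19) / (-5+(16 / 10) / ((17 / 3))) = 595 / 7619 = 0.08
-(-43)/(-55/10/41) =-3526/11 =-320.55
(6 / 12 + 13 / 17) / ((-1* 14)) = -43 / 476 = -0.09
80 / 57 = 1.40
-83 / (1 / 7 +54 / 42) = -581 / 10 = -58.10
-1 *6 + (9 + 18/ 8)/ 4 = -51/ 16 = -3.19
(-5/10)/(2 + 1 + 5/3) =-3/28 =-0.11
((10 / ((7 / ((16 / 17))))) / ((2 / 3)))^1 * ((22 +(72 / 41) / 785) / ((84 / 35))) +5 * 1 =17992855 / 766003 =23.49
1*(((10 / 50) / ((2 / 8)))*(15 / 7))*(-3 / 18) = -2 / 7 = -0.29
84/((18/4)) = 56/3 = 18.67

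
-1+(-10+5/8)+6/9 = -233/24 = -9.71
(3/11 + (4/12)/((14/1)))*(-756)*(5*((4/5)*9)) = -88776/11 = -8070.55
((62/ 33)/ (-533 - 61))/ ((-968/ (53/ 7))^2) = -87079/ 450004838976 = -0.00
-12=-12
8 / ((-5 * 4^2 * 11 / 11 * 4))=-1 / 40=-0.02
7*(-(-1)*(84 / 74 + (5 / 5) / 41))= 12313 / 1517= 8.12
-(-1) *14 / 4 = 7 / 2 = 3.50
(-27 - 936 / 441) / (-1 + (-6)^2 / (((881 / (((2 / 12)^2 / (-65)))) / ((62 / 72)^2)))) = 29.12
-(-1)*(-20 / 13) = -20 / 13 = -1.54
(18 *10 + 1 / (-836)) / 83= 1813 / 836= 2.17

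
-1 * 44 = -44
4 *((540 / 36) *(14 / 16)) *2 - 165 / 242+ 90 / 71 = 164925 / 1562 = 105.59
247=247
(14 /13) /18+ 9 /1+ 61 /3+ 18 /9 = 3673 /117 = 31.39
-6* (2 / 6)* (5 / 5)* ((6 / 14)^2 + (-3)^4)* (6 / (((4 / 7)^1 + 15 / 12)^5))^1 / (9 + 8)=-36528128 / 12778713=-2.86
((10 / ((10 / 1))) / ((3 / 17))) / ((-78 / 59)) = -1003 / 234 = -4.29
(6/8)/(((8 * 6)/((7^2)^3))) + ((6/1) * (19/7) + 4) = 832631/448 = 1858.55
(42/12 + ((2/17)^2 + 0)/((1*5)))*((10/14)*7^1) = 10123/578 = 17.51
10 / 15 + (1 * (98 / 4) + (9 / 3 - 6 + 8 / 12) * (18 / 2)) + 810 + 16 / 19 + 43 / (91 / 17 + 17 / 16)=163463039 / 198930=821.71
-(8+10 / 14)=-61 / 7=-8.71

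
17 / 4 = 4.25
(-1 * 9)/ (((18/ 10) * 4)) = -5/ 4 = -1.25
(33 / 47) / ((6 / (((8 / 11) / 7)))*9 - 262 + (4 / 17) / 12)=6732 / 2471495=0.00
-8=-8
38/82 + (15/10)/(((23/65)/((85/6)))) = 228273/3772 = 60.52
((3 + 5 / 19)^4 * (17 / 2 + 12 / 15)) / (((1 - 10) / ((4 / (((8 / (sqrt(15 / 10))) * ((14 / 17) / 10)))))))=-973391134 * sqrt(6) / 2736741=-871.22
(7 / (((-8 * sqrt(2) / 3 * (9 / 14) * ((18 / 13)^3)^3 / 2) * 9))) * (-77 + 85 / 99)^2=-198.87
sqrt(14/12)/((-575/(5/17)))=-sqrt(42)/11730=-0.00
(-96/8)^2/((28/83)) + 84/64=47955/112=428.17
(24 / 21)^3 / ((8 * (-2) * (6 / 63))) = -48 / 49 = -0.98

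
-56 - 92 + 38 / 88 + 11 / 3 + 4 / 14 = -132701 / 924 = -143.62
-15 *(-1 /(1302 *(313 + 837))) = 0.00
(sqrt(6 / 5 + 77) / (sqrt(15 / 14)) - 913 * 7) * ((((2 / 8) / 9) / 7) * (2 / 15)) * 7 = -6391 / 270 + sqrt(16422) / 4050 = -23.64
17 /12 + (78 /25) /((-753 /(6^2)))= 95443 /75300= 1.27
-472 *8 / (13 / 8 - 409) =9.27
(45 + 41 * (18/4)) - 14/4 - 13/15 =3377/15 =225.13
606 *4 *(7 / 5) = 16968 / 5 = 3393.60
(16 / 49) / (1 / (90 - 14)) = 1216 / 49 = 24.82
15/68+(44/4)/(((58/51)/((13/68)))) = 8163/3944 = 2.07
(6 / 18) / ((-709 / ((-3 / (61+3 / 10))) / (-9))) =-90 / 434617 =-0.00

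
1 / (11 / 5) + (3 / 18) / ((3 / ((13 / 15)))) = 1493 / 2970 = 0.50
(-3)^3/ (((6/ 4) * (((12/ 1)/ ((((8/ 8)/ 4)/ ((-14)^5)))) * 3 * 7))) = 1/ 30118144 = 0.00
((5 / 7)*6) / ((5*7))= 6 / 49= 0.12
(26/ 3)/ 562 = 13/ 843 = 0.02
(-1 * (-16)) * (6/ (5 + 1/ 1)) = 16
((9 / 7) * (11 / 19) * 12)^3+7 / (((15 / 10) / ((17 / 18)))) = 45550233947 / 63521199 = 717.09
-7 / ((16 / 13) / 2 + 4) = -91 / 60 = -1.52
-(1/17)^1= -1/17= -0.06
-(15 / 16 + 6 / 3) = -47 / 16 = -2.94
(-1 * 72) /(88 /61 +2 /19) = -13908 /299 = -46.52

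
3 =3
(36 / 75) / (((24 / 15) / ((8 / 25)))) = 12 / 125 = 0.10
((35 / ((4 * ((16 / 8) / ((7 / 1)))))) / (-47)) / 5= -49 / 376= -0.13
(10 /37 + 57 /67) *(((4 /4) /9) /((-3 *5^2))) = -2779 /1673325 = -0.00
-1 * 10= -10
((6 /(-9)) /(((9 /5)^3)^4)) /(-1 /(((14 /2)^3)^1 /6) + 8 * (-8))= 83740234375 /9302381643074697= 0.00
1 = 1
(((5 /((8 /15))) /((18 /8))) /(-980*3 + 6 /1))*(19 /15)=-95 /52812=-0.00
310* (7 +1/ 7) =15500/ 7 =2214.29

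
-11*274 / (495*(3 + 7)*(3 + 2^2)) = -137 / 1575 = -0.09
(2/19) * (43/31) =86/589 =0.15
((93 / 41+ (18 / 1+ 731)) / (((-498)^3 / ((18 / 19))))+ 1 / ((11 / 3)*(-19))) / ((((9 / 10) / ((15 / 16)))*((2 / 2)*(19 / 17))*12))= -179412992225 / 160865072508096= -0.00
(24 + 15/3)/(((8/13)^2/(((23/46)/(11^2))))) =4901/15488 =0.32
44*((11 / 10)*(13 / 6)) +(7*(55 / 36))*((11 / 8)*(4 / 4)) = 172183 / 1440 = 119.57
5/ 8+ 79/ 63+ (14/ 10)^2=48371/ 12600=3.84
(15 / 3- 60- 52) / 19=-5.63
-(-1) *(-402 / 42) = -67 / 7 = -9.57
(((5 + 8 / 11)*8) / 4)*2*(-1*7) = -1764 / 11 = -160.36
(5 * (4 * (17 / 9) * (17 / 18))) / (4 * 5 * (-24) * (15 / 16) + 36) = -1445 / 16767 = -0.09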